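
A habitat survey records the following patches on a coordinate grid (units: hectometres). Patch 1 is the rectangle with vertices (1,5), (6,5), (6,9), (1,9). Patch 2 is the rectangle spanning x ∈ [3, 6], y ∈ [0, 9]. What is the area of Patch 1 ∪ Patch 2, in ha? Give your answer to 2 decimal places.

By inclusion–exclusion:
Individual areas: |Patch 1| = 20, |Patch 2| = 27.
|Patch 1∩Patch 2|: x∈[3,6], y∈[5,9] → 3·4 = 12.
|Patch 1 ∪ Patch 2| = 47 − 12 = 35.00.

35.00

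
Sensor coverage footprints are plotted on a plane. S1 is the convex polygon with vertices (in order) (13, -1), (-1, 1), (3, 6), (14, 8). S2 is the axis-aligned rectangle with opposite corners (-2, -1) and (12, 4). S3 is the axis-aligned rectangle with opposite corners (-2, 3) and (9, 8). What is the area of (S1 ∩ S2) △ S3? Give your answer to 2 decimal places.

86.47

|S1 ∩ S2| = 47.4714.
|(S1 ∩ S2) ∩ S3| = 8.
|(S1 ∩ S2) △ S3| = 47.4714 + 55 − 16 = 86.47.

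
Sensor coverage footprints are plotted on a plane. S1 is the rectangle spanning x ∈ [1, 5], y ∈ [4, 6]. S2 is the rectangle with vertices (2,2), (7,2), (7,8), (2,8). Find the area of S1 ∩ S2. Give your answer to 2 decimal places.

6.00

|S1∩S2|: x∈[2,5], y∈[4,6] → 3·2 = 6.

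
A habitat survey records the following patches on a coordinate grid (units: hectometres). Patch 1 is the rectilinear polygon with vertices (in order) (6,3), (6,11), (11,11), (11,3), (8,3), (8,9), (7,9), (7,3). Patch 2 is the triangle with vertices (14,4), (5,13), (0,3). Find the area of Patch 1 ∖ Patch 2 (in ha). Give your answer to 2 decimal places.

10.50

|Patch 1| = 34, |Patch 1∩Patch 2| = 23.5.
|Patch 1 ∖ Patch 2| = |Patch 1| − |Patch 1∩Patch 2| = 34 − 23.5 = 10.50.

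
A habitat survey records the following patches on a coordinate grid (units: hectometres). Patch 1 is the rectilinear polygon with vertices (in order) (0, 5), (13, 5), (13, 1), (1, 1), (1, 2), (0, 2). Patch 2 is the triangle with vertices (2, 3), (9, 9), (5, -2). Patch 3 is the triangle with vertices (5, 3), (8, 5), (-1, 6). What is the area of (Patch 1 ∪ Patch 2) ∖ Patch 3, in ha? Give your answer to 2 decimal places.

54.11

|Patch 1 ∪ Patch 2| = 61.7606.
|(Patch 1 ∪ Patch 2) ∩ Patch 3| = 7.6502.
|(Patch 1 ∪ Patch 2) ∖ Patch 3| = 61.7606 − 7.6502 = 54.11.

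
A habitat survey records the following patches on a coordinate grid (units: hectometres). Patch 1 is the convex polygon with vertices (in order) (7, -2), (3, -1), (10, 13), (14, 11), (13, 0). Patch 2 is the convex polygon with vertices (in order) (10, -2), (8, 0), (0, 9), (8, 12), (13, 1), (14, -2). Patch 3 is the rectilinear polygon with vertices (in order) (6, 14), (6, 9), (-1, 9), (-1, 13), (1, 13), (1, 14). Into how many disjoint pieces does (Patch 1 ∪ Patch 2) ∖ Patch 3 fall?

1

(Patch 1 ∪ Patch 2) ∖ Patch 3 is a single connected region.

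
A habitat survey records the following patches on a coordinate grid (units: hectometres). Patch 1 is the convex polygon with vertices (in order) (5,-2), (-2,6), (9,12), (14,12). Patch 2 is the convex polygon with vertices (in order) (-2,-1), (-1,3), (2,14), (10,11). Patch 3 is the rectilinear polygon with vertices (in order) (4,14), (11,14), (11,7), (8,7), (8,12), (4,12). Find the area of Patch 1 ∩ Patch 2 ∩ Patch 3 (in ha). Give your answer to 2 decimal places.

2.70

The intersection is the polygon with vertices (8.321,11.63), (10,11), (8,9), (8,11.454).
By the shoelace formula its area is 2.70.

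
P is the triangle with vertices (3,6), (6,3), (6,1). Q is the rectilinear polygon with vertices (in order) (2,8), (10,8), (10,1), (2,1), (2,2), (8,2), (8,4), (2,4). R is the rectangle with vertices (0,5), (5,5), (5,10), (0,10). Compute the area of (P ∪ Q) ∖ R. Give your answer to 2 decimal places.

|P ∪ Q| = 45.9.
|(P ∪ Q) ∩ R| = 9.
|(P ∪ Q) ∖ R| = 45.9 − 9 = 36.90.

36.90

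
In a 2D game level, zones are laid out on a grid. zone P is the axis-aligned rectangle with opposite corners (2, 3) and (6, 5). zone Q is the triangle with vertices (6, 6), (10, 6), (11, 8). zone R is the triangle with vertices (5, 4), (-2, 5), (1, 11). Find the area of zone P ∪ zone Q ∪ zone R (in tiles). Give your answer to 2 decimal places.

32.43

By inclusion–exclusion:
Individual areas: |zone P| = 8, |zone Q| = 4, |zone R| = 22.5.
|zone P∩zone Q| = 0.
|zone P∩zone R| = 2.0714.
|zone Q∩zone R| = 0.
|zone P∩zone Q∩zone R| = 0.
|zone P ∪ zone Q ∪ zone R| = 34.5 − 2.0714 + 0 = 32.43.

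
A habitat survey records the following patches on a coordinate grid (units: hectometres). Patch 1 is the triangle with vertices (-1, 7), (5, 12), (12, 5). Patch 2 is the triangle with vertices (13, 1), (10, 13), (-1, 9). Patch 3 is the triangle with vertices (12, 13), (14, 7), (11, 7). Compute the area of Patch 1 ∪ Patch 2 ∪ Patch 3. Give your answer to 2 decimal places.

By inclusion–exclusion:
Individual areas: |Patch 1| = 38.5, |Patch 2| = 72, |Patch 3| = 9.
|Patch 1∩Patch 2| = 34.1762.
|Patch 1∩Patch 3| = 0.
|Patch 2∩Patch 3| = 0.3.
|Patch 1∩Patch 2∩Patch 3| = 0.
|Patch 1 ∪ Patch 2 ∪ Patch 3| = 119.5 − 34.4762 + 0 = 85.02.

85.02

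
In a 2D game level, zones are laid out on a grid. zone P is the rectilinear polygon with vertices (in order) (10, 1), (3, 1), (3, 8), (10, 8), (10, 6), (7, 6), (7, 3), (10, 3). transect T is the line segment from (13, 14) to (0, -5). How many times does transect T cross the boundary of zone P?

The segment meets the boundary at (4.105,1), (7,5.231), (7.526,6), (8.895,8).

4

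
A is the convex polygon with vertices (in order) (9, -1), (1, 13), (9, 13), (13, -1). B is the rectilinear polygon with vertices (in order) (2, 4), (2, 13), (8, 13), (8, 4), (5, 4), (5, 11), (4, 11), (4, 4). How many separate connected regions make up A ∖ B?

3

A ∖ B splits into 3 disjoint pieces (area 44.1429, area 4.125, area 0.875).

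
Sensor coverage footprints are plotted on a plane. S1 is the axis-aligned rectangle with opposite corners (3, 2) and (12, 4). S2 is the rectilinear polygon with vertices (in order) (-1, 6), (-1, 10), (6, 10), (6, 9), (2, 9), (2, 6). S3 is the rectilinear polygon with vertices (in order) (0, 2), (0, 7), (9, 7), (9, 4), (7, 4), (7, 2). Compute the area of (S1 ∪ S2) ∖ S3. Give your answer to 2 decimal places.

24.00

|S1 ∪ S2| = 34.
|(S1 ∪ S2) ∩ S3| = 10.
|(S1 ∪ S2) ∖ S3| = 34 − 10 = 24.00.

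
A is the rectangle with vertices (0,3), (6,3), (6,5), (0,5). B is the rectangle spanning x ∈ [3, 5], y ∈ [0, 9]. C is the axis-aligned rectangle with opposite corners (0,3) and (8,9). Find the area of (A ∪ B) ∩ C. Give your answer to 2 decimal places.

20.00

|A ∪ B| = 26.
|(A ∪ B) ∩ C| = 20.00.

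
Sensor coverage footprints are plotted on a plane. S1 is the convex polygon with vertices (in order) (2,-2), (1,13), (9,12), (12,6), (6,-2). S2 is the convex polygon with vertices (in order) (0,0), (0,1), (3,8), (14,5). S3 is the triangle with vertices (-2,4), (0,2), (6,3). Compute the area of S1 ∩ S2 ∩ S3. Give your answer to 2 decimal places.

The intersection is the polygon with vertices (1.63,3.546), (6,3), (1.714,2.286).
By the shoelace formula its area is 2.73.

2.73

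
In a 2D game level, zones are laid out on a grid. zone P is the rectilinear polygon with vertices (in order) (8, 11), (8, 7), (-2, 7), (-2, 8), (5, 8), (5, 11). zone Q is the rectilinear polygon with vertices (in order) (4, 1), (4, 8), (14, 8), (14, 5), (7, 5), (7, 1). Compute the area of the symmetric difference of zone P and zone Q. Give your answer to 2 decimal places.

|zone P| = 19, |zone Q| = 42, |zone P∩zone Q| = 4.
|zone P △ zone Q| = |zone P| + |zone Q| − 2·|zone P∩zone Q| = 19 + 42 − 8 = 53.00.

53.00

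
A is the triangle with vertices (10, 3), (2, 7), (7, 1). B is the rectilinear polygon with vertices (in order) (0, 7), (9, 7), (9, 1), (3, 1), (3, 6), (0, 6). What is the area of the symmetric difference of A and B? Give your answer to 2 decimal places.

26.20

|A| = 14, |B| = 39, |A∩B| = 13.4.
|A △ B| = |A| + |B| − 2·|A∩B| = 14 + 39 − 26.8 = 26.20.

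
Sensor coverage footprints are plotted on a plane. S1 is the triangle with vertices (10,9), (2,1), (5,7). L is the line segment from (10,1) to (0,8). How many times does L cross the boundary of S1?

2

The segment meets the boundary at (4.074,5.148), (5.294,4.294).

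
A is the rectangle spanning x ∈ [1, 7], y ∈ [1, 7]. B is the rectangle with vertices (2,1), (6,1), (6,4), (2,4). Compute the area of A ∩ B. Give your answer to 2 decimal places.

|A∩B|: x∈[2,6], y∈[1,4] → 4·3 = 12.

12.00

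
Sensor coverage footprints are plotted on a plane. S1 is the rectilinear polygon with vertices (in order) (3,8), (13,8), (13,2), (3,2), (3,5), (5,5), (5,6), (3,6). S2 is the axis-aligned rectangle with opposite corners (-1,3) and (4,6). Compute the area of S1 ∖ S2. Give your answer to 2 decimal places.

56.00

|S1| = 58, |S1∩S2| = 2.
|S1 ∖ S2| = |S1| − |S1∩S2| = 58 − 2 = 56.00.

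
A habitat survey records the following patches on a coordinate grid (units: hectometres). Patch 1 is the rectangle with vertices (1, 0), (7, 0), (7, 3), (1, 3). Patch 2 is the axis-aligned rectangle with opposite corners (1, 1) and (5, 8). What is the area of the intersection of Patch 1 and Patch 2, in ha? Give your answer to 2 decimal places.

|Patch 1∩Patch 2|: x∈[1,5], y∈[1,3] → 4·2 = 8.

8.00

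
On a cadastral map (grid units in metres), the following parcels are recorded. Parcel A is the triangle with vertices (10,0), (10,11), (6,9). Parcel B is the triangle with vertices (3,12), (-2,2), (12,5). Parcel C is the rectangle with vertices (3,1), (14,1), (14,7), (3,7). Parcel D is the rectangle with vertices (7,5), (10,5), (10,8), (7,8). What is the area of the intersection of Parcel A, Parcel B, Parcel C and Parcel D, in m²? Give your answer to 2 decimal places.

The intersection is the polygon with vertices (7,6.75), (7,7), (9.429,7), (10,6.556), (10,5), (7.778,5).
By the shoelace formula its area is 5.19.

5.19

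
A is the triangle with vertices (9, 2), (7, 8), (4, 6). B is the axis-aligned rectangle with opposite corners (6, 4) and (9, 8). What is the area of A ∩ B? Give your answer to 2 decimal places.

The intersection is the polygon with vertices (8.333,4), (6.5,4), (6,4.4), (6,7.333), (7,8).
By the shoelace formula its area is 6.23.

6.23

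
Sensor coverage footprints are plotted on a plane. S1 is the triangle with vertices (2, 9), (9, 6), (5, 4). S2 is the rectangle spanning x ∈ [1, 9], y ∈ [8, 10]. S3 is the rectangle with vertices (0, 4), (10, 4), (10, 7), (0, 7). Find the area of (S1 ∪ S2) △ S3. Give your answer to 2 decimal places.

|S1 ∪ S2| = 28.1333.
|(S1 ∪ S2) ∩ S3| = 9.5333.
|(S1 ∪ S2) △ S3| = 28.1333 + 30 − 19.0667 = 39.07.

39.07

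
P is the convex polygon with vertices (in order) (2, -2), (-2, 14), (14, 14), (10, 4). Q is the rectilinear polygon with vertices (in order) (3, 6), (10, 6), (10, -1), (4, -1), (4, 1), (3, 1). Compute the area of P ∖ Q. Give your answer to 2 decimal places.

125.50

|P| = 156, |P∩Q| = 30.5.
|P ∖ Q| = |P| − |P∩Q| = 156 − 30.5 = 125.50.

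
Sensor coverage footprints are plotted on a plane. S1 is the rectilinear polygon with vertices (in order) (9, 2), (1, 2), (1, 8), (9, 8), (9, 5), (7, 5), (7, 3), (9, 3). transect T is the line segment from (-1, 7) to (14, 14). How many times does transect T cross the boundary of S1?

The segment meets the boundary at (1.143,8), (1,7.933).

2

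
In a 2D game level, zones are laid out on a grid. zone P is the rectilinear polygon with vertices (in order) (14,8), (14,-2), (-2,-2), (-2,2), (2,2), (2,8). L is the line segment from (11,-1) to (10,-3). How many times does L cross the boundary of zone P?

The segment meets the boundary at (10.5,-2).

1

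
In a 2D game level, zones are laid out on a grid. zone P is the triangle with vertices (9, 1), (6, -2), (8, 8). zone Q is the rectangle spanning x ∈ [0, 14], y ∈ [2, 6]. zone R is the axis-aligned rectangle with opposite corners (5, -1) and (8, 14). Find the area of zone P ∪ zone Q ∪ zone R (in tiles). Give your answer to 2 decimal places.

91.11

By inclusion–exclusion:
Individual areas: |zone P| = 12, |zone Q| = 56, |zone R| = 45.
|zone P∩zone Q| = 5.4857.
|zone P∩zone R| = 7.6.
|zone Q∩zone R|: x∈[5,8], y∈[2,6] → 3·4 = 12.
|zone P∩zone Q∩zone R| = 3.2.
|zone P ∪ zone Q ∪ zone R| = 113 − 25.0857 + 3.2 = 91.11.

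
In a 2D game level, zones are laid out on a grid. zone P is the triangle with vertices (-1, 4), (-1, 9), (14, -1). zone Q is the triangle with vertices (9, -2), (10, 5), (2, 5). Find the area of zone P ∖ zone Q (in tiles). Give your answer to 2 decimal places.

22.93

|zone P| = 37.5, |zone P∩zone Q| = 14.5731.
|zone P ∖ zone Q| = |zone P| − |zone P∩zone Q| = 37.5 − 14.5731 = 22.93.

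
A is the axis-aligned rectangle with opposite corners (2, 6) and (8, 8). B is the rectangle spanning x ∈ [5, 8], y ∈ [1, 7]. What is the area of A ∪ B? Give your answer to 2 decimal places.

27.00

By inclusion–exclusion:
Individual areas: |A| = 12, |B| = 18.
|A∩B|: x∈[5,8], y∈[6,7] → 3·1 = 3.
|A ∪ B| = 30 − 3 = 27.00.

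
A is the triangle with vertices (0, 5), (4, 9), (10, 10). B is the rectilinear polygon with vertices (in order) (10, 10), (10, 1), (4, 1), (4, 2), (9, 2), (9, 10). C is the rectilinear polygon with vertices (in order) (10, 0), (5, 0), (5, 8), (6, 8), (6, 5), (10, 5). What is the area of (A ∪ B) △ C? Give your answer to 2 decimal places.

35.33

|A ∪ B| = 23.8333.
|(A ∪ B) ∩ C| = 8.25.
|(A ∪ B) △ C| = 23.8333 + 28 − 16.5 = 35.33.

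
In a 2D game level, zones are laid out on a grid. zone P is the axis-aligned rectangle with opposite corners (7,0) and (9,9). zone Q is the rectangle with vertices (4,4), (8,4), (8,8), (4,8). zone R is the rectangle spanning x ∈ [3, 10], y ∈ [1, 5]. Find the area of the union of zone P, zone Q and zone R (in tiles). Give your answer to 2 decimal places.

47.00

By inclusion–exclusion:
Individual areas: |zone P| = 18, |zone Q| = 16, |zone R| = 28.
|zone P∩zone Q|: x∈[7,8], y∈[4,8] → 1·4 = 4.
|zone P∩zone R|: x∈[7,9], y∈[1,5] → 2·4 = 8.
|zone Q∩zone R|: x∈[4,8], y∈[4,5] → 4·1 = 4.
|zone P∩zone Q∩zone R| = 1.
|zone P ∪ zone Q ∪ zone R| = 62 − 16 + 1 = 47.00.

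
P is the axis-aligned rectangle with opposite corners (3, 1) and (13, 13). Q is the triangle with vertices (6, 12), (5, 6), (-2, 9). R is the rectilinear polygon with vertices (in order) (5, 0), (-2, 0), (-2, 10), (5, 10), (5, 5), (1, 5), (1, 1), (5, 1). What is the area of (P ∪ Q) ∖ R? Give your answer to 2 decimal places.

111.02

|P ∪ Q| = 130.0446.
|(P ∪ Q) ∩ R| = 19.0238.
|(P ∪ Q) ∖ R| = 130.0446 − 19.0238 = 111.02.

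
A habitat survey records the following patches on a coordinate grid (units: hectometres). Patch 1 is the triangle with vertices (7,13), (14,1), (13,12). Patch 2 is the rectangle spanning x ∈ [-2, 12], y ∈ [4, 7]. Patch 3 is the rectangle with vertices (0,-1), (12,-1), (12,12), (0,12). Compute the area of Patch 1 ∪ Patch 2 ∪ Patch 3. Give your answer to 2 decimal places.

177.78

By inclusion–exclusion:
Individual areas: |Patch 1| = 32.5, |Patch 2| = 42, |Patch 3| = 156.
|Patch 1∩Patch 2| = 1.9286.
|Patch 1∩Patch 3| = 16.7202.
|Patch 2∩Patch 3|: x∈[0,12], y∈[4,7] → 12·3 = 36.
|Patch 1∩Patch 2∩Patch 3| = 1.9286.
|Patch 1 ∪ Patch 2 ∪ Patch 3| = 230.5 − 54.6488 + 1.9286 = 177.78.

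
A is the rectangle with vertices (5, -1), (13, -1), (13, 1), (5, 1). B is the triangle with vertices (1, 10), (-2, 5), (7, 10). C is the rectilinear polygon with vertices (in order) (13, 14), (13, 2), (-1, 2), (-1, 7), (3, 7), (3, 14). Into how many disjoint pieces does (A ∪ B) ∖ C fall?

(A ∪ B) ∖ C splits into 3 disjoint pieces (area 16, area 8.1556, area 0.5556).

3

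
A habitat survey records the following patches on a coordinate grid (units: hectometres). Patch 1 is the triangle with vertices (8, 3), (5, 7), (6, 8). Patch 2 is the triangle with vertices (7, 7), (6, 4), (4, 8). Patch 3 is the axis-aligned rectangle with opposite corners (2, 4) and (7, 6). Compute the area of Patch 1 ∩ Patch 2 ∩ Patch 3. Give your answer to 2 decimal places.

The intersection is the polygon with vertices (6.385,5.154), (5.75,6), (6.667,6).
By the shoelace formula its area is 0.39.

0.39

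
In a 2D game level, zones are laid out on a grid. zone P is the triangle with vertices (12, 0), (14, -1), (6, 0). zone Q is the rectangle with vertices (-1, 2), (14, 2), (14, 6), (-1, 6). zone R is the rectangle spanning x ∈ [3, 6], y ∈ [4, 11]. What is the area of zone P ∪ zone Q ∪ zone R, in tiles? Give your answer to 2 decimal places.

By inclusion–exclusion:
Individual areas: |zone P| = 3, |zone Q| = 60, |zone R| = 21.
|zone P∩zone Q| = 0.
|zone P∩zone R| = 0.
|zone Q∩zone R|: x∈[3,6], y∈[4,6] → 3·2 = 6.
|zone P∩zone Q∩zone R| = 0.
|zone P ∪ zone Q ∪ zone R| = 84 − 6 + 0 = 78.00.

78.00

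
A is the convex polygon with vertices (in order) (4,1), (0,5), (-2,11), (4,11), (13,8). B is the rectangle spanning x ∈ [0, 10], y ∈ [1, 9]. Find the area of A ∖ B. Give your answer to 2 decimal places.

|A| = 83, |A∩B| = 58.
|A ∖ B| = |A| − |A∩B| = 83 − 58 = 25.00.

25.00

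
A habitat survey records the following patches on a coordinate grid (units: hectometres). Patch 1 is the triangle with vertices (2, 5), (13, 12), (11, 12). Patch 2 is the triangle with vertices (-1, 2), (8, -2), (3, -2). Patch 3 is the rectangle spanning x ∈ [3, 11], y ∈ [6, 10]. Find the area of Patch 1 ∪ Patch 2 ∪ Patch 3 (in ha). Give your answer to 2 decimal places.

45.57

By inclusion–exclusion:
Individual areas: |Patch 1| = 7, |Patch 2| = 10, |Patch 3| = 32.
|Patch 1∩Patch 2| = 0.
|Patch 1∩Patch 3| = 3.4286.
|Patch 2∩Patch 3| = 0.
|Patch 1∩Patch 2∩Patch 3| = 0.
|Patch 1 ∪ Patch 2 ∪ Patch 3| = 49 − 3.4286 + 0 = 45.57.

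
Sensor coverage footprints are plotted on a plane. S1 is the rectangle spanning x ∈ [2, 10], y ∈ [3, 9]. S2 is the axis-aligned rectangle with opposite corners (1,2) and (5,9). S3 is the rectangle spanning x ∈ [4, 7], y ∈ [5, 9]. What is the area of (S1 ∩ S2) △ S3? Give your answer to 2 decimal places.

|S1 ∩ S2| = 18.
|(S1 ∩ S2) ∩ S3| = 4.
|(S1 ∩ S2) △ S3| = 18 + 12 − 8 = 22.00.

22.00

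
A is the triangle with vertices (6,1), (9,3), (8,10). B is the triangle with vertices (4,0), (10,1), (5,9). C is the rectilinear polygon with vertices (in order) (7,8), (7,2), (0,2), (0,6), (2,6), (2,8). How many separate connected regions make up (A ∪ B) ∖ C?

2

(A ∪ B) ∖ C splits into 2 disjoint pieces (area 18.7999, area 0.3681).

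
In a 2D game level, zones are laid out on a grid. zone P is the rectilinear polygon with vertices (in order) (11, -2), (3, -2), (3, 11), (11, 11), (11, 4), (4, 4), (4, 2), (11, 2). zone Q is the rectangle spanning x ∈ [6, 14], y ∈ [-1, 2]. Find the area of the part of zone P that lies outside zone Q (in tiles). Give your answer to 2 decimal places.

75.00

|zone P| = 90, |zone P∩zone Q| = 15.
|zone P ∖ zone Q| = |zone P| − |zone P∩zone Q| = 90 − 15 = 75.00.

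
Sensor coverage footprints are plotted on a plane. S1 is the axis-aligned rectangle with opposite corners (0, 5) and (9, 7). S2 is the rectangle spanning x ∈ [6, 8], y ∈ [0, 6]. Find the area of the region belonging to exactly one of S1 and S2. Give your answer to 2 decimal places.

26.00

|S1∩S2|: x∈[6,8], y∈[5,6] → 2·1 = 2.
|S1 △ S2| = |S1| + |S2| − 2·|S1∩S2| = 18 + 12 − 4 = 26.00.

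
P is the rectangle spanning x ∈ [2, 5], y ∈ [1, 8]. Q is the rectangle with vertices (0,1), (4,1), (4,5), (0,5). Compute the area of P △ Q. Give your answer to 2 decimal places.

21.00

|P∩Q|: x∈[2,4], y∈[1,5] → 2·4 = 8.
|P △ Q| = |P| + |Q| − 2·|P∩Q| = 21 + 16 − 16 = 21.00.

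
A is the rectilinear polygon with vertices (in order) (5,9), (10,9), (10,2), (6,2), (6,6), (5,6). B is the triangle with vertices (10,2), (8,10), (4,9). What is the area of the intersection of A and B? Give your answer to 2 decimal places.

14.29

The intersection is the polygon with vertices (8.25,9), (10,2), (5,7.833), (5,9).
By the shoelace formula its area is 14.29.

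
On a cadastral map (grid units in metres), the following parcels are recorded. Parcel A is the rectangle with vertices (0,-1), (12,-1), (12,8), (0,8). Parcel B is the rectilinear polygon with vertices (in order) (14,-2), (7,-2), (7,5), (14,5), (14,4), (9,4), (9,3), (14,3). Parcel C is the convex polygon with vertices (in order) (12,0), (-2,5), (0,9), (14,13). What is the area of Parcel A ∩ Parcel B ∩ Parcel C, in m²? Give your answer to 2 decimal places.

17.54

The intersection is the polygon with vertices (7,5), (12,5), (12,4), (9,4), (9,3), (12,3), (12,0), (7,1.786).
By the shoelace formula its area is 17.54.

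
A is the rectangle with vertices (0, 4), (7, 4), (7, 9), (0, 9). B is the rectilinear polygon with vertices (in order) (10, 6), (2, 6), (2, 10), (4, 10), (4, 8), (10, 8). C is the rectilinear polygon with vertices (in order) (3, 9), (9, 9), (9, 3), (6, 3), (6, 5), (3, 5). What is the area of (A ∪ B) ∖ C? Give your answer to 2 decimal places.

22.00

|A ∪ B| = 43.
|(A ∪ B) ∩ C| = 21.
|(A ∪ B) ∖ C| = 43 − 21 = 22.00.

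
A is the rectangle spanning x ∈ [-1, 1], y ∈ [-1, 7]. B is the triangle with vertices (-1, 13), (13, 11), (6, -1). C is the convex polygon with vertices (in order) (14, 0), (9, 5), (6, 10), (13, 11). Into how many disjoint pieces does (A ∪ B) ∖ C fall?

(A ∪ B) ∖ C splits into 2 disjoint pieces (area 16, area 70.4211).

2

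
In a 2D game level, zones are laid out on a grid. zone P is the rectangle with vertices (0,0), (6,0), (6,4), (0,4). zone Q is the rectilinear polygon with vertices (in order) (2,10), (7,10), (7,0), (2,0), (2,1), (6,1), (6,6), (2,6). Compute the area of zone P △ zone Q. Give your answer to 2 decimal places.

46.00

|zone P| = 24, |zone Q| = 30, |zone P∩zone Q| = 4.
|zone P △ zone Q| = |zone P| + |zone Q| − 2·|zone P∩zone Q| = 24 + 30 − 8 = 46.00.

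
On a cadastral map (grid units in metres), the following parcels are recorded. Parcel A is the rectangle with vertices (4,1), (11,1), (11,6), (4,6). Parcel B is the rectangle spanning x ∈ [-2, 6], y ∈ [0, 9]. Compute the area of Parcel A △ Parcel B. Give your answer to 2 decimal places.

|Parcel A∩Parcel B|: x∈[4,6], y∈[1,6] → 2·5 = 10.
|Parcel A △ Parcel B| = |Parcel A| + |Parcel B| − 2·|Parcel A∩Parcel B| = 35 + 72 − 20 = 87.00.

87.00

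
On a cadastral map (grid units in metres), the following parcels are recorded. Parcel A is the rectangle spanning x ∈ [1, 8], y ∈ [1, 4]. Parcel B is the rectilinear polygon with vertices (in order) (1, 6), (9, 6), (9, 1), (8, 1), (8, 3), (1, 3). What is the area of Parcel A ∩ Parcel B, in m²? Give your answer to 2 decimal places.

7.00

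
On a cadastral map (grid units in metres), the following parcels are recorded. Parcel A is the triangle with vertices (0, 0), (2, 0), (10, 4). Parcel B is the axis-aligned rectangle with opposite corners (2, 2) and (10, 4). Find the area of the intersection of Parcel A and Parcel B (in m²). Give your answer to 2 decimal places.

The intersection is the polygon with vertices (6,2), (5,2), (10,4).
By the shoelace formula its area is 1.00.

1.00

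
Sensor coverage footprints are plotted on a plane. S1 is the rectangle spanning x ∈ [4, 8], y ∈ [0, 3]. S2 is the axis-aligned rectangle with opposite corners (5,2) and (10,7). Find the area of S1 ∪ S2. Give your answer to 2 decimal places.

34.00

By inclusion–exclusion:
Individual areas: |S1| = 12, |S2| = 25.
|S1∩S2|: x∈[5,8], y∈[2,3] → 3·1 = 3.
|S1 ∪ S2| = 37 − 3 = 34.00.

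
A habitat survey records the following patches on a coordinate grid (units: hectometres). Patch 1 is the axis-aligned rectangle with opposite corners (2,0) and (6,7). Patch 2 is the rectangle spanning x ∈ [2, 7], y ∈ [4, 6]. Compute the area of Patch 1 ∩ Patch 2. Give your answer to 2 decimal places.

|Patch 1∩Patch 2|: x∈[2,6], y∈[4,6] → 4·2 = 8.

8.00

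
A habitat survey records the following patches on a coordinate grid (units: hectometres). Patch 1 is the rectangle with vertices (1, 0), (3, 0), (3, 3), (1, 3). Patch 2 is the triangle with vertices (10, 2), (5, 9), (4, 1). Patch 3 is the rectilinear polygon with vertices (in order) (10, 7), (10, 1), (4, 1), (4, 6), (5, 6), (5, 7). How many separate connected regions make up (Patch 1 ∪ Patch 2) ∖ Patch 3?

2

(Patch 1 ∪ Patch 2) ∖ Patch 3 splits into 2 disjoint pieces (area 6, area 1.9911).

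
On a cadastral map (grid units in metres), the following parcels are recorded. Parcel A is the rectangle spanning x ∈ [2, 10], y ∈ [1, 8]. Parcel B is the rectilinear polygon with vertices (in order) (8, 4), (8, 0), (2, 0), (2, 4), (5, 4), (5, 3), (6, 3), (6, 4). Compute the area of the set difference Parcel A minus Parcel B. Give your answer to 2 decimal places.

|Parcel A| = 56, |Parcel A∩Parcel B| = 17.
|Parcel A ∖ Parcel B| = |Parcel A| − |Parcel A∩Parcel B| = 56 − 17 = 39.00.

39.00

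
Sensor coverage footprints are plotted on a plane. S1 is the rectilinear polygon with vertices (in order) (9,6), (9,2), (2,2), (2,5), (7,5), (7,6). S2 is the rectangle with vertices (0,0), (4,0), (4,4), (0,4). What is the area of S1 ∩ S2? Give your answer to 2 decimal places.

The intersection is the polygon with vertices (2,2), (2,4), (4,4), (4,2).
By the shoelace formula its area is 4.00.

4.00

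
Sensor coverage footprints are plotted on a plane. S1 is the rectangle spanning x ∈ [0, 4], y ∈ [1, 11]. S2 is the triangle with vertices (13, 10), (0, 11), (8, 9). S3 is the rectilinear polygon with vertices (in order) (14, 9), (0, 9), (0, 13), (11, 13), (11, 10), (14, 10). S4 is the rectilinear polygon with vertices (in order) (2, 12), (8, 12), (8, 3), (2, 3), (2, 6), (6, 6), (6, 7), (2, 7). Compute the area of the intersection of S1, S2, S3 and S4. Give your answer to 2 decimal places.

The intersection is the polygon with vertices (4,10.692), (4,10), (2,10.5), (2,10.846).
By the shoelace formula its area is 1.04.

1.04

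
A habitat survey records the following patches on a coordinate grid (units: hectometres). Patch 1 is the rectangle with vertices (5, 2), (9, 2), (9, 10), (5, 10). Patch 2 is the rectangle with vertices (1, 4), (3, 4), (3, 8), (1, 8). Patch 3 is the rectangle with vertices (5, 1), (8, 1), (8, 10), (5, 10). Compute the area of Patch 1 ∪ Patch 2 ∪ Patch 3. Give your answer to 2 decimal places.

By inclusion–exclusion:
Individual areas: |Patch 1| = 32, |Patch 2| = 8, |Patch 3| = 27.
|Patch 1∩Patch 2| = 0 (no overlap).
|Patch 1∩Patch 3|: x∈[5,8], y∈[2,10] → 3·8 = 24.
|Patch 2∩Patch 3| = 0 (no overlap).
|Patch 1∩Patch 2∩Patch 3| = 0.
|Patch 1 ∪ Patch 2 ∪ Patch 3| = 67 − 24 + 0 = 43.00.

43.00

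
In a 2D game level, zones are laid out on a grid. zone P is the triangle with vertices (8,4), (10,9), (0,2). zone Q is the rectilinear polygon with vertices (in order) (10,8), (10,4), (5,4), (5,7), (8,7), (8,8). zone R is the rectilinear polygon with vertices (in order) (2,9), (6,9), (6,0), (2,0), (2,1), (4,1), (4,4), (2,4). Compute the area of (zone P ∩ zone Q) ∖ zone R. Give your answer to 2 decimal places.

|zone P ∩ zone Q| = 10.4786.
|(zone P ∩ zone Q) ∩ zone R| = 1.85.
|(zone P ∩ zone Q) ∖ zone R| = 10.4786 − 1.85 = 8.63.

8.63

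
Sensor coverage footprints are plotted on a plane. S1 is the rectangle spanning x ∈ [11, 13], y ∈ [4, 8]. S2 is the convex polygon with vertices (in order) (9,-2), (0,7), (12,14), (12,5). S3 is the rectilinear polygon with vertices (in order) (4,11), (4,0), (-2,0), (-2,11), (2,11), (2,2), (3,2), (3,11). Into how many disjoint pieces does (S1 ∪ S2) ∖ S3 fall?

2

(S1 ∪ S2) ∖ S3 splits into 2 disjoint pieces (area 90.5476, area 3.9583).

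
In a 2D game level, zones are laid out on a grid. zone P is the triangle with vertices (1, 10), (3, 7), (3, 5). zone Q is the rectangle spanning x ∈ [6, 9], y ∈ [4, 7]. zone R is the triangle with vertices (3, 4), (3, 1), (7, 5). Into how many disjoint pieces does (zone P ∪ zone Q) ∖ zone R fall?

(zone P ∪ zone Q) ∖ zone R splits into 2 disjoint pieces (area 2, area 8.625).

2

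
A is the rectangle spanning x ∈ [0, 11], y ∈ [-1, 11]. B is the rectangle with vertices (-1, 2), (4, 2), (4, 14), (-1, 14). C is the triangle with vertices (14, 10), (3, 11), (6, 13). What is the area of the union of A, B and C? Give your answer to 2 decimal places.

By inclusion–exclusion:
Individual areas: |A| = 132, |B| = 60, |C| = 12.5.
|A∩B|: x∈[0,4], y∈[2,11] → 4·9 = 36.
|A∩C| = 2.9091.
|B∩C| = 0.3788.
|A∩B∩C| = 0.0455.
|A ∪ B ∪ C| = 204.5 − 39.2879 + 0.0455 = 165.26.

165.26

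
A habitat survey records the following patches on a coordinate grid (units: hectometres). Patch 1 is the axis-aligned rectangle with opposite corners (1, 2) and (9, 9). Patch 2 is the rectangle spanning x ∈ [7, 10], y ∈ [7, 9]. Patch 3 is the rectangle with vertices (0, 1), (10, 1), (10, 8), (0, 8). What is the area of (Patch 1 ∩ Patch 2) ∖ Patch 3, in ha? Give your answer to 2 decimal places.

|Patch 1 ∩ Patch 2| = 4.
|(Patch 1 ∩ Patch 2) ∩ Patch 3| = 2.
|(Patch 1 ∩ Patch 2) ∖ Patch 3| = 4 − 2 = 2.00.

2.00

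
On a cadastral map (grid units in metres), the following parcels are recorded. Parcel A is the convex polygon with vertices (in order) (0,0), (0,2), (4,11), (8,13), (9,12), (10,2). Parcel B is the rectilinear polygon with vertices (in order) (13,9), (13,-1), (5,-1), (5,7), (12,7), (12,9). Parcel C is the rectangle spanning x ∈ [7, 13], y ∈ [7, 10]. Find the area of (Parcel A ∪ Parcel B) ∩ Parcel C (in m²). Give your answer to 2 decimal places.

|Parcel A ∪ Parcel B| = 123.25.
|(Parcel A ∪ Parcel B) ∩ Parcel C| = 9.05.

9.05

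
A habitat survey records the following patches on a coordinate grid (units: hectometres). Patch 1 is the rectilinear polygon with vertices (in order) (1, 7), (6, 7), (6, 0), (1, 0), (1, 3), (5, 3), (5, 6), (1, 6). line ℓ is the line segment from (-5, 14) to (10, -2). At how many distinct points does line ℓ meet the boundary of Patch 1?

The segment meets the boundary at (6,2.267), (5,3.333), (2.5,6), (1.562,7).

4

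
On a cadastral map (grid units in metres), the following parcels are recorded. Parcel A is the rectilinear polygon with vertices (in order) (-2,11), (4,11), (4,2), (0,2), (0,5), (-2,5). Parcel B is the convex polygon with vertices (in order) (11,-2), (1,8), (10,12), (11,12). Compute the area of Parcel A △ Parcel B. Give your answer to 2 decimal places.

|Parcel A| = 48, |Parcel B| = 72, |Parcel A∩Parcel B| = 6.5.
|Parcel A △ Parcel B| = |Parcel A| + |Parcel B| − 2·|Parcel A∩Parcel B| = 48 + 72 − 13 = 107.00.

107.00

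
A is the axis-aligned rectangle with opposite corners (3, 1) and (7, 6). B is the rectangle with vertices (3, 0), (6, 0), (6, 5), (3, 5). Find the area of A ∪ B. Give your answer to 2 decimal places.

By inclusion–exclusion:
Individual areas: |A| = 20, |B| = 15.
|A∩B|: x∈[3,6], y∈[1,5] → 3·4 = 12.
|A ∪ B| = 35 − 12 = 23.00.

23.00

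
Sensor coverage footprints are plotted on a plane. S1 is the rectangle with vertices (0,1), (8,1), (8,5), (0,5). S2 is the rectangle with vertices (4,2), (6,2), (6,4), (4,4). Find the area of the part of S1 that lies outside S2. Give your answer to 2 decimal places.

28.00

|S1∩S2|: x∈[4,6], y∈[2,4] → 2·2 = 4.
|S1| = 32.
|S1 ∖ S2| = |S1| − |S1∩S2| = 32 − 4 = 28.00.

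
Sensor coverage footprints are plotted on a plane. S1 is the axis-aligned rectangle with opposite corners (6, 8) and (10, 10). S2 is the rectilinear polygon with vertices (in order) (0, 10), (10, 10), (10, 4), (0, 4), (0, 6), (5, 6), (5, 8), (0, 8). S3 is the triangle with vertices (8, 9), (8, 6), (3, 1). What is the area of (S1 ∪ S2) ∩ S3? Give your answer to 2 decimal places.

The region (S1 ∪ S2) ∩ S3 is the polygon with vertices (4.875,4), (8,9), (8,6), (6,4).
By the shoelace formula its area is 5.81.

5.81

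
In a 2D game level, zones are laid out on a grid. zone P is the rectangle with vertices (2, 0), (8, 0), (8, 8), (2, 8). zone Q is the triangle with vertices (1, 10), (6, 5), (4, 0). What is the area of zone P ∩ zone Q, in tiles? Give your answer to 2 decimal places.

The intersection is the polygon with vertices (2,8), (3,8), (6,5), (4,0), (2,6.667).
By the shoelace formula its area is 15.83.

15.83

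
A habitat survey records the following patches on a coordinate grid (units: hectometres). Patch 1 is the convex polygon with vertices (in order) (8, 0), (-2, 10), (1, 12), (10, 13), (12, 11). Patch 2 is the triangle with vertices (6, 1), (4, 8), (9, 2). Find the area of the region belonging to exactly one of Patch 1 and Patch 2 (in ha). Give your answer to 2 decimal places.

87.24

|Patch 1| = 97.5, |Patch 2| = 11.5, |Patch 1∩Patch 2| = 10.8798.
|Patch 1 △ Patch 2| = |Patch 1| + |Patch 2| − 2·|Patch 1∩Patch 2| = 97.5 + 11.5 − 21.7596 = 87.24.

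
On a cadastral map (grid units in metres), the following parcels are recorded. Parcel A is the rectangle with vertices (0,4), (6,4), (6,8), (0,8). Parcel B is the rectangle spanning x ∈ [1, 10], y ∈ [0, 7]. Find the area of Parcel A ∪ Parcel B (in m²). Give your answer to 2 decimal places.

By inclusion–exclusion:
Individual areas: |Parcel A| = 24, |Parcel B| = 63.
|Parcel A∩Parcel B|: x∈[1,6], y∈[4,7] → 5·3 = 15.
|Parcel A ∪ Parcel B| = 87 − 15 = 72.00.

72.00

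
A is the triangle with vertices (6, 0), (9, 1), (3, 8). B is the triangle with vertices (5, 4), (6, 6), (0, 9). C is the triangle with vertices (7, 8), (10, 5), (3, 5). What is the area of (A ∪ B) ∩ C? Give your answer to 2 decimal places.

2.29

The region (A ∪ B) ∩ C is the polygon with vertices (3.571,5.429), (5,6.5), (6,6), (5.526,5.053), (5.571,5), (4,5).
By the shoelace formula its area is 2.29.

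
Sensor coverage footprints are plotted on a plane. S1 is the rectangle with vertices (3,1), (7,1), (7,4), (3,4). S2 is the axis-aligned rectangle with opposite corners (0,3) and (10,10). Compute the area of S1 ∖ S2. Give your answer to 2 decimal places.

8.00

|S1∩S2|: x∈[3,7], y∈[3,4] → 4·1 = 4.
|S1| = 12.
|S1 ∖ S2| = |S1| − |S1∩S2| = 12 − 4 = 8.00.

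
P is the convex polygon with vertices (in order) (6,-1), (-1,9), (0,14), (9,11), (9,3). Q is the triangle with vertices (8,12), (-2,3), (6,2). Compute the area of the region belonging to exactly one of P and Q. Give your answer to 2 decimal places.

70.91

|P| = 93, |Q| = 41, |P∩Q| = 31.5444.
|P △ Q| = |P| + |Q| − 2·|P∩Q| = 93 + 41 − 63.0888 = 70.91.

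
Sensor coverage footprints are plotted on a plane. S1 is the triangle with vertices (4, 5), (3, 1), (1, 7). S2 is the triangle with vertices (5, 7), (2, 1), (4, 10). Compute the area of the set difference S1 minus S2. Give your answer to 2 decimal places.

|S1| = 7, |S1∩S2| = 2.2806.
|S1 ∖ S2| = |S1| − |S1∩S2| = 7 − 2.2806 = 4.72.

4.72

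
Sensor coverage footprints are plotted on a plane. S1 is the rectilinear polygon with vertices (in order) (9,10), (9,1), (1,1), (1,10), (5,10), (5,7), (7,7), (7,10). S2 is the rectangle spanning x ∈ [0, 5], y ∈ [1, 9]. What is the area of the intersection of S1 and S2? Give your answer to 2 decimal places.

32.00

The intersection is the polygon with vertices (1,1), (1,9), (5,9), (5,7), (5,1).
By the shoelace formula its area is 32.00.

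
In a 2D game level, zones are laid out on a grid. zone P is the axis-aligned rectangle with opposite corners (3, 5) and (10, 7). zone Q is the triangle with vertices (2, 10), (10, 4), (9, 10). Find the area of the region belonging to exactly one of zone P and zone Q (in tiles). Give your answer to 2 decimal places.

|zone P| = 14, |zone Q| = 21, |zone P∩zone Q| = 4.6667.
|zone P △ zone Q| = |zone P| + |zone Q| − 2·|zone P∩zone Q| = 14 + 21 − 9.3333 = 25.67.

25.67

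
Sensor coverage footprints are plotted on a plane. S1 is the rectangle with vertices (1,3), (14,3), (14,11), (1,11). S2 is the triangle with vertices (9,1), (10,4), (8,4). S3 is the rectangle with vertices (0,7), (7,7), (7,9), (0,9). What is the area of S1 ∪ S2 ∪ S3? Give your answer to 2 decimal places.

By inclusion–exclusion:
Individual areas: |S1| = 104, |S2| = 3, |S3| = 14.
|S1∩S2| = 1.6667.
|S1∩S3|: x∈[1,7], y∈[7,9] → 6·2 = 12.
|S2∩S3| = 0.
|S1∩S2∩S3| = 0.
|S1 ∪ S2 ∪ S3| = 121 − 13.6667 + 0 = 107.33.

107.33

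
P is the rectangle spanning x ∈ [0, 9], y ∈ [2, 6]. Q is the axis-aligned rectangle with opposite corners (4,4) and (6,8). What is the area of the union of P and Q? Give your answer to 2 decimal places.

40.00

By inclusion–exclusion:
Individual areas: |P| = 36, |Q| = 8.
|P∩Q|: x∈[4,6], y∈[4,6] → 2·2 = 4.
|P ∪ Q| = 44 − 4 = 40.00.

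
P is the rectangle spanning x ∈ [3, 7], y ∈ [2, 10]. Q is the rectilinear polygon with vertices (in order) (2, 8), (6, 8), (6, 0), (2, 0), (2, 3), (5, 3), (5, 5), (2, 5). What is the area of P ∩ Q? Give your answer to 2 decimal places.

The intersection is the polygon with vertices (3,8), (6,8), (6,2), (3,2), (3,3), (5,3), (5,5), (3,5).
By the shoelace formula its area is 14.00.

14.00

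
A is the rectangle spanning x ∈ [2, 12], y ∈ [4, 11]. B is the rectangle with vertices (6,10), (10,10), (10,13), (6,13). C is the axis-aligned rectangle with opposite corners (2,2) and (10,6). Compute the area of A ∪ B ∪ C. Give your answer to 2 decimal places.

By inclusion–exclusion:
Individual areas: |A| = 70, |B| = 12, |C| = 32.
|A∩B|: x∈[6,10], y∈[10,11] → 4·1 = 4.
|A∩C|: x∈[2,10], y∈[4,6] → 8·2 = 16.
|B∩C| = 0 (no overlap).
|A∩B∩C| = 0.
|A ∪ B ∪ C| = 114 − 20 + 0 = 94.00.

94.00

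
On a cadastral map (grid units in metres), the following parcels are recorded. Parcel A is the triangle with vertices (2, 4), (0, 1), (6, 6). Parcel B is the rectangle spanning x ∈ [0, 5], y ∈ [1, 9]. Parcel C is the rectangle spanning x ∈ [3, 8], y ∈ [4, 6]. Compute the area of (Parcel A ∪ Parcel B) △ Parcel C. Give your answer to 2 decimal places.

41.83

|Parcel A ∪ Parcel B| = 40.1667.
|(Parcel A ∪ Parcel B) ∩ Parcel C| = 4.1667.
|(Parcel A ∪ Parcel B) △ Parcel C| = 40.1667 + 10 − 8.3333 = 41.83.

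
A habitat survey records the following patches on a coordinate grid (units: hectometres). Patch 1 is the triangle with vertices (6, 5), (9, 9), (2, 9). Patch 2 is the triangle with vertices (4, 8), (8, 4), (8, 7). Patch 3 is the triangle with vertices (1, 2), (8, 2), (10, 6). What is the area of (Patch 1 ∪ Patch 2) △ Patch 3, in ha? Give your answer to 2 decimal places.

29.89

|Patch 1 ∪ Patch 2| = 16.7406.
|(Patch 1 ∪ Patch 2) ∩ Patch 3| = 0.4274.
|(Patch 1 ∪ Patch 2) △ Patch 3| = 16.7406 + 14 − 0.8547 = 29.89.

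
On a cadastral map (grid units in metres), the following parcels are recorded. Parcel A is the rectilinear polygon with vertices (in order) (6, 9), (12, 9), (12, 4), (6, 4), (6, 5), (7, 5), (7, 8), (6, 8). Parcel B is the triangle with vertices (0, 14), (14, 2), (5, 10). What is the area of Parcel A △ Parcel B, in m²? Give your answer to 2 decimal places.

|Parcel A| = 27, |Parcel B| = 2, |Parcel A∩Parcel B| = 0.9256.
|Parcel A △ Parcel B| = |Parcel A| + |Parcel B| − 2·|Parcel A∩Parcel B| = 27 + 2 − 1.8512 = 27.15.

27.15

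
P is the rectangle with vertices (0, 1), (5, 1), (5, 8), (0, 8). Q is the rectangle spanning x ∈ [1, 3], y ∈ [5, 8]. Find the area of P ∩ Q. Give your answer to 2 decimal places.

6.00

|P∩Q|: x∈[1,3], y∈[5,8] → 2·3 = 6.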